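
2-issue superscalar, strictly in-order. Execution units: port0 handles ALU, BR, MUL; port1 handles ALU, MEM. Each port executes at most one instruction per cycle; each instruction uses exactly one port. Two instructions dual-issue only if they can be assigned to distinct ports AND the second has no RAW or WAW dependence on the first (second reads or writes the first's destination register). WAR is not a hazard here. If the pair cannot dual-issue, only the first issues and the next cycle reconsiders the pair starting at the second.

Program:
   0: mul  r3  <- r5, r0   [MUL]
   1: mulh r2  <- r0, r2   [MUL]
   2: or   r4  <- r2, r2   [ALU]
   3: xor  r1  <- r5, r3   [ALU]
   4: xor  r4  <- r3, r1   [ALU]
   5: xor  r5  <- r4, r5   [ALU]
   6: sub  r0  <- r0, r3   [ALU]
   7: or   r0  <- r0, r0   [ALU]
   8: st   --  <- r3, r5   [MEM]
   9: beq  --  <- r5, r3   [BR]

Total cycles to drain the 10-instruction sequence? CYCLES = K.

0. mul @i0  | no-port MUL/MUL
1. mulh @i1  | RAW r2
2. or xor @i2,i3  | pair
3. xor @i4  | RAW r4
4. xor sub @i5,i6  | pair
5. or st @i7,i8  | pair
6. beq @i9  | tail

CYCLES = 7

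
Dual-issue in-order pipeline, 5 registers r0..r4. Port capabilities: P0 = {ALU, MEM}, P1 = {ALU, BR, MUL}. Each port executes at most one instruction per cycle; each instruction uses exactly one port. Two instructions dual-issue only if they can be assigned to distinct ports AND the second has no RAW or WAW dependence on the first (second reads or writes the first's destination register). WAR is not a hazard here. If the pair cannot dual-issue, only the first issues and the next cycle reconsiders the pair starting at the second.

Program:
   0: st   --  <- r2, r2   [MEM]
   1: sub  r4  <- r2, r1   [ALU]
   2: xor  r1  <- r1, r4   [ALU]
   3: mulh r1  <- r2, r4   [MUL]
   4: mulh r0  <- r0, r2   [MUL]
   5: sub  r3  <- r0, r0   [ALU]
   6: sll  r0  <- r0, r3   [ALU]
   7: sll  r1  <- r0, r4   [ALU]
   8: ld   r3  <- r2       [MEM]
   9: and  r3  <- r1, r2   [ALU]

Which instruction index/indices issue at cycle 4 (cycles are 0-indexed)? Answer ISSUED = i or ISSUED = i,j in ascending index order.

[0] i0/i1  st.MEM sub.ALU  -- dual
[1] i2  xor.ALU  -- WAW r1
[2] i3  mulh.MUL  -- no-port MUL/MUL
[3] i4  mulh.MUL  -- RAW r0
[4] i5  sub.ALU  -- RAW r3
[5] i6  sll.ALU  -- RAW r0
[6] i7/i8  sll.ALU ld.MEM  -- dual
[7] i9  and.ALU  -- tail

ISSUED = 5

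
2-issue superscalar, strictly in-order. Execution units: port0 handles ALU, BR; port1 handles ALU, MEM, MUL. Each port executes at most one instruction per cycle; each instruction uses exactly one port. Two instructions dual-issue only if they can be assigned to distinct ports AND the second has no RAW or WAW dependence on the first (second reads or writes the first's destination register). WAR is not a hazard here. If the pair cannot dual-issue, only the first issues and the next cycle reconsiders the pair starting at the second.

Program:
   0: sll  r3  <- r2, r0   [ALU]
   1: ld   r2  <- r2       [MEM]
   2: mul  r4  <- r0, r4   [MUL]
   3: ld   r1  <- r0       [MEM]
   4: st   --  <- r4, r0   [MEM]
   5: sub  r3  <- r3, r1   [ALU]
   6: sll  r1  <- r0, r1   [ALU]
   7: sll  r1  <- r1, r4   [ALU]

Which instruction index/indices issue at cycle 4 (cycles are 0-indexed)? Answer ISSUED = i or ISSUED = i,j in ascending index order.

ISSUED = 6

t=0 i0+i1:sll ld ; pair
t=1 i2:mul ; no-port MUL/MEM
t=2 i3:ld ; no-port MEM/MEM
t=3 i4+i5:st sub ; pair
t=4 i6:sll ; RAW+WAW r1
t=5 i7:sll ; tail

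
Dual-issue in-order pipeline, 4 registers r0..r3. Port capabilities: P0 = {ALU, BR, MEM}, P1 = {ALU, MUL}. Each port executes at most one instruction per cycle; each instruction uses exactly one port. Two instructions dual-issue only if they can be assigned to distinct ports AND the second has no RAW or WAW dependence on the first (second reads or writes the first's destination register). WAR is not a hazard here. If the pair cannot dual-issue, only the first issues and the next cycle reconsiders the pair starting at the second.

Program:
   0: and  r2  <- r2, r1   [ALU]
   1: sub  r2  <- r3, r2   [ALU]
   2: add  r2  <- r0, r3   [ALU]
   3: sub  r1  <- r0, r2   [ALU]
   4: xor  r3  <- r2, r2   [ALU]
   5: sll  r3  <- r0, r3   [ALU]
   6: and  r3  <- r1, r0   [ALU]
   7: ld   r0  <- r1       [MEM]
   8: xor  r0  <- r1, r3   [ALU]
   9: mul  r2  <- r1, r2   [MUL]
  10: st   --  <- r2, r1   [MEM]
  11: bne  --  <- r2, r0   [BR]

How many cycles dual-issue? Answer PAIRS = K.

PAIRS = 3

[0] i0  and.ALU  -- RAW+WAW r2
[1] i1  sub.ALU  -- WAW r2
[2] i2  add.ALU  -- RAW r2
[3] i3/i4  sub.ALU/xor.ALU  -- pair
[4] i5  sll.ALU  -- WAW r3
[5] i6/i7  and.ALU/ld.MEM  -- pair
[6] i8/i9  xor.ALU/mul.MUL  -- pair
[7] i10  st.MEM  -- no-port MEM/BR
[8] i11  bne.BR  -- tail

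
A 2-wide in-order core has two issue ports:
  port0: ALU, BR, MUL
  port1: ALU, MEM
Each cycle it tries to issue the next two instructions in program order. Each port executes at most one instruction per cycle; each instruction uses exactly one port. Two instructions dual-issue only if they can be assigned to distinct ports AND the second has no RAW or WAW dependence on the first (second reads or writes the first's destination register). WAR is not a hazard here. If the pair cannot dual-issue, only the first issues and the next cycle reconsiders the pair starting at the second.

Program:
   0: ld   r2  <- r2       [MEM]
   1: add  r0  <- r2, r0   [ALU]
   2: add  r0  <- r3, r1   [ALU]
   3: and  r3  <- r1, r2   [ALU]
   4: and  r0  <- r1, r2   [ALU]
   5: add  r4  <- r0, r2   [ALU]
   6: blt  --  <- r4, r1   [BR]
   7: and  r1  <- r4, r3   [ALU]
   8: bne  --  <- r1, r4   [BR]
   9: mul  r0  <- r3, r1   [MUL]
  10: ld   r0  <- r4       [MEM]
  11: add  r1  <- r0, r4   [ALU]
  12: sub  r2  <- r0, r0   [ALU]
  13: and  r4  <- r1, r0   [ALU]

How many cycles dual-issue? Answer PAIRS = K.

[0] i0  ld  -- RAW r2
[1] i1  add  -- WAW r0
[2] i2+i3  add/and  -- 2-wide
[3] i4  and  -- RAW r0
[4] i5  add  -- RAW r4
[5] i6+i7  blt/and  -- 2-wide
[6] i8  bne  -- no-port BR/MUL
[7] i9  mul  -- WAW r0
[8] i10  ld  -- RAW r0
[9] i11+i12  add/sub  -- 2-wide
[10] i13  and  -- tail

PAIRS = 3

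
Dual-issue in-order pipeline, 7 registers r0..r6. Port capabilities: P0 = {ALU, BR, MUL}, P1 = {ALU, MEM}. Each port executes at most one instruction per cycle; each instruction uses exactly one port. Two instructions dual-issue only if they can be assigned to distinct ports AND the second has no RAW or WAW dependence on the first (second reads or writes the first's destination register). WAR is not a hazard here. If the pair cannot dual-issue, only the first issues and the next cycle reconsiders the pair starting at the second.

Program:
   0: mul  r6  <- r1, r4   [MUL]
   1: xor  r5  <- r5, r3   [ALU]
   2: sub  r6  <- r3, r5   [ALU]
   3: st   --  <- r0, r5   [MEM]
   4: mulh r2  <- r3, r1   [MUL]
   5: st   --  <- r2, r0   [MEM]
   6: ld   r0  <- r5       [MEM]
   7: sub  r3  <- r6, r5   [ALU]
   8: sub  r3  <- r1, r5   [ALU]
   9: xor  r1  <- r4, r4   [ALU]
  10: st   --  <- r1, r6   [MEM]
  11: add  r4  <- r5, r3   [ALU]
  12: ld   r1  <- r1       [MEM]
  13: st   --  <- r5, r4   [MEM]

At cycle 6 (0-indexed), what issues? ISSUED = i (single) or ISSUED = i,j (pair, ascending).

ISSUED = 10,11

  cy0 -> i0&i1 (mul.MUL;xor.ALU) dual
  cy1 -> i2&i3 (sub.ALU;st.MEM) dual
  cy2 -> i4 (mulh.MUL) RAW r2
  cy3 -> i5 (st.MEM) no-port MEM/MEM
  cy4 -> i6&i7 (ld.MEM;sub.ALU) dual
  cy5 -> i8&i9 (sub.ALU;xor.ALU) dual
  cy6 -> i10&i11 (st.MEM;add.ALU) dual
  cy7 -> i12 (ld.MEM) no-port MEM/MEM
  cy8 -> i13 (st.MEM) tail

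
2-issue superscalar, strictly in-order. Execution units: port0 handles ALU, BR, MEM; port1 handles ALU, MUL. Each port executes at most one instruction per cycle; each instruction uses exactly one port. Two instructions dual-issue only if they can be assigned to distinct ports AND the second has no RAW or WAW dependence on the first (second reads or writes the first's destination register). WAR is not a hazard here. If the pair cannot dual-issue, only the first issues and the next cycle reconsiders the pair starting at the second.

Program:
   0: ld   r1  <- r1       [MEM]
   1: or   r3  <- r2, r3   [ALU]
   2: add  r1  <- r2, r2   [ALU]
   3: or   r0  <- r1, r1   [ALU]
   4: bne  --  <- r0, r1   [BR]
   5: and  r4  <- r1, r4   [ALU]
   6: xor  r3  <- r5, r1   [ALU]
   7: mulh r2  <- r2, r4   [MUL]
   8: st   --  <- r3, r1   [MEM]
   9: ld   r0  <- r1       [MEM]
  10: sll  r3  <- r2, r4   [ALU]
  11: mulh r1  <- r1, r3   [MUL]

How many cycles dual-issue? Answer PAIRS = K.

PAIRS = 4

c0: i0,i1 ld.MEM/or.ALU  2-wide
c1: i2 add.ALU  RAW r1
c2: i3 or.ALU  RAW r0
c3: i4,i5 bne.BR/and.ALU  2-wide
c4: i6,i7 xor.ALU/mulh.MUL  2-wide
c5: i8 st.MEM  no-port MEM/MEM
c6: i9,i10 ld.MEM/sll.ALU  2-wide
c7: i11 mulh.MUL  tail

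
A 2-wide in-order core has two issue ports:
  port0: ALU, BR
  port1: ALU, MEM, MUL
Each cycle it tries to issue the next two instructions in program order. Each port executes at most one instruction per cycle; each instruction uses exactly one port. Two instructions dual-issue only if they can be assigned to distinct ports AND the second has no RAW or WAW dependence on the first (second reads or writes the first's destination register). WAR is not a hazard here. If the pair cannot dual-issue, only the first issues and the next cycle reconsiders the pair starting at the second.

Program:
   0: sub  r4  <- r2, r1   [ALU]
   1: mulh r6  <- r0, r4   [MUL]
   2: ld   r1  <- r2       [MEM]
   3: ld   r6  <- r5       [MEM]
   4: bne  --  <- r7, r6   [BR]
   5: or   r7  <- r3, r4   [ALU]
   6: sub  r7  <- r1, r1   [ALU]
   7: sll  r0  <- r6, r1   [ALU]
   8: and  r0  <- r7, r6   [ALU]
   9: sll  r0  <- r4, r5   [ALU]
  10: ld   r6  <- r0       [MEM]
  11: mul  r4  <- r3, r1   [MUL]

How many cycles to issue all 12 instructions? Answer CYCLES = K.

#0 head=0: sub i0 RAW r4
#1 head=1: mulh i1 no-port MUL/MEM
#2 head=2: ld i2 no-port MEM/MEM
#3 head=3: ld i3 RAW r6
#4 head=4: bne or i4&i5 2-wide
#5 head=6: sub sll i6&i7 2-wide
#6 head=8: and i8 WAW r0
#7 head=9: sll i9 RAW r0
#8 head=10: ld i10 no-port MEM/MUL
#9 head=11: mul i11 tail

CYCLES = 10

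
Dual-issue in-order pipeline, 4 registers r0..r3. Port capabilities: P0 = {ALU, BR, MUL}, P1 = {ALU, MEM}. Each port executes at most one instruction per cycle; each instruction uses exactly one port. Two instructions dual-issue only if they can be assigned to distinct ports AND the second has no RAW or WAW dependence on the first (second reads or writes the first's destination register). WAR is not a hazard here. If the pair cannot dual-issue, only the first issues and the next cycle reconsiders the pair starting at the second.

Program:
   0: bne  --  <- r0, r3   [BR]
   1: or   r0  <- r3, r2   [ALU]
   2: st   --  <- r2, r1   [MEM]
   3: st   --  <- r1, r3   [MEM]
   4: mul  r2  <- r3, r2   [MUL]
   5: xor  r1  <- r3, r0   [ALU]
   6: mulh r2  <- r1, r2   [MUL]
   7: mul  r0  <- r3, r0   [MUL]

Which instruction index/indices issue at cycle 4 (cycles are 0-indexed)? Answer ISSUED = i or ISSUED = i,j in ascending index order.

ISSUED = 6

c0: i0+i1 bne.BR+or.ALU  pair
c1: i2 st.MEM  no-port MEM/MEM
c2: i3+i4 st.MEM+mul.MUL  pair
c3: i5 xor.ALU  RAW r1
c4: i6 mulh.MUL  no-port MUL/MUL
c5: i7 mul.MUL  tail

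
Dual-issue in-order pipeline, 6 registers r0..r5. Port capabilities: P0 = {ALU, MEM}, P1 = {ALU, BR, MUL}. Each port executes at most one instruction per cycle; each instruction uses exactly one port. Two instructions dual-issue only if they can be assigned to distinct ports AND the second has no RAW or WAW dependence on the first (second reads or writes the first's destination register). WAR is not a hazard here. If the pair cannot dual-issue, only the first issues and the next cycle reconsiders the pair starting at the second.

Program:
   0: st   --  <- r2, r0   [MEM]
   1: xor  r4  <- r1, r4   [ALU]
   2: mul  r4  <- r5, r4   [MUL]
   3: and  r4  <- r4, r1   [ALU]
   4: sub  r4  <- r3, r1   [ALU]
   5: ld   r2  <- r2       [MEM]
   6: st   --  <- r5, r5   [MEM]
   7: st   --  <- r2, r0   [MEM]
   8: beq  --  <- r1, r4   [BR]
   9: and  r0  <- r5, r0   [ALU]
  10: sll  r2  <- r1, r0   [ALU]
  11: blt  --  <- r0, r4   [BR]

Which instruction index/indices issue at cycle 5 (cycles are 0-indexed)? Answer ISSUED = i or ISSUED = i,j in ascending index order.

ISSUED = 7,8

t=0 i0+i1:st/xor ; dual
t=1 i2:mul ; RAW+WAW r4
t=2 i3:and ; WAW r4
t=3 i4+i5:sub/ld ; dual
t=4 i6:st ; no-port MEM/MEM
t=5 i7+i8:st/beq ; dual
t=6 i9:and ; RAW r0
t=7 i10+i11:sll/blt ; dual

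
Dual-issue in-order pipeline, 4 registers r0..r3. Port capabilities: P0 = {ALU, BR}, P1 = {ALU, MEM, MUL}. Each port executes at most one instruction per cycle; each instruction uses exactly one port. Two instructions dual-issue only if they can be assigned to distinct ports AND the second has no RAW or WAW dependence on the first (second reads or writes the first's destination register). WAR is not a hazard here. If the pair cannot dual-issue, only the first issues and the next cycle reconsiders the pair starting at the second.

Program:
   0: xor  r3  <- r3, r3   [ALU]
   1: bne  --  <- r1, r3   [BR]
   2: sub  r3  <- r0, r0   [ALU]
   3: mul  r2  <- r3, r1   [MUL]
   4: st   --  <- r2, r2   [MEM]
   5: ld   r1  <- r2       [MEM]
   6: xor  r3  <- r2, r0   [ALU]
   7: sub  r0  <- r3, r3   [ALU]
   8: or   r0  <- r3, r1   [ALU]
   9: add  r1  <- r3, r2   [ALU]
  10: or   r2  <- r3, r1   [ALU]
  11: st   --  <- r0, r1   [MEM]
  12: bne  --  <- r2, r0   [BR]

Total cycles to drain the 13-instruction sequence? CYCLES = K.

CYCLES = 9

0. xor @i0  | RAW r3
1. bne;sub @i1,i2  | 2-wide
2. mul @i3  | no-port MUL/MEM
3. st @i4  | no-port MEM/MEM
4. ld;xor @i5,i6  | 2-wide
5. sub @i7  | WAW r0
6. or;add @i8,i9  | 2-wide
7. or;st @i10,i11  | 2-wide
8. bne @i12  | tail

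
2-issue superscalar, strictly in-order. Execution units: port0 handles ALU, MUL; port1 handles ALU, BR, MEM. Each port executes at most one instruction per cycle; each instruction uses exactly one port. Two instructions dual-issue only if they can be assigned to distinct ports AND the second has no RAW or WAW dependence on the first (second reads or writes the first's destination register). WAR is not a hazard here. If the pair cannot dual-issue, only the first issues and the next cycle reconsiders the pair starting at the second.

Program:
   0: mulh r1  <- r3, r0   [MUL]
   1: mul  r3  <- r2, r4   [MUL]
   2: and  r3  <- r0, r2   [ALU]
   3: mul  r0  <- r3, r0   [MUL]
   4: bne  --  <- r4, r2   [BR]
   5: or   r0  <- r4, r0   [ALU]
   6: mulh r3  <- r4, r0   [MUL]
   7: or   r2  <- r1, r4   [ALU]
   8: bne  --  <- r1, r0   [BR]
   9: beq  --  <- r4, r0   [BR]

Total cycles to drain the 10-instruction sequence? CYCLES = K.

[0] i0  mulh.MUL  -- no-port MUL/MUL
[1] i1  mul.MUL  -- WAW r3
[2] i2  and.ALU  -- RAW r3
[3] i3,i4  mul.MUL bne.BR  -- dual
[4] i5  or.ALU  -- RAW r0
[5] i6,i7  mulh.MUL or.ALU  -- dual
[6] i8  bne.BR  -- no-port BR/BR
[7] i9  beq.BR  -- tail

CYCLES = 8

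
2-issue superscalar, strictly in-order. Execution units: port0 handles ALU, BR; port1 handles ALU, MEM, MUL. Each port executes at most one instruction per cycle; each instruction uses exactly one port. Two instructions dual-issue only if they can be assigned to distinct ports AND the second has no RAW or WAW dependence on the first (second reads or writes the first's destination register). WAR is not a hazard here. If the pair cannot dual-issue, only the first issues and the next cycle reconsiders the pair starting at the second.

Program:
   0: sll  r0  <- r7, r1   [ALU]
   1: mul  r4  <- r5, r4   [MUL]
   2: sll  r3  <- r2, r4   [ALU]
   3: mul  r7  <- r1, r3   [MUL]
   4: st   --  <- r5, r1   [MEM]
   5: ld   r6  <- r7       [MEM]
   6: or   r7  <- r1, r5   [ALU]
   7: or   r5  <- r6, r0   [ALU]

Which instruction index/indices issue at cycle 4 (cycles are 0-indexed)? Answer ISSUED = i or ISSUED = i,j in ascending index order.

#0 head=0: sll/mul i0/i1 pair
#1 head=2: sll i2 RAW r3
#2 head=3: mul i3 no-port MUL/MEM
#3 head=4: st i4 no-port MEM/MEM
#4 head=5: ld/or i5/i6 pair
#5 head=7: or i7 tail

ISSUED = 5,6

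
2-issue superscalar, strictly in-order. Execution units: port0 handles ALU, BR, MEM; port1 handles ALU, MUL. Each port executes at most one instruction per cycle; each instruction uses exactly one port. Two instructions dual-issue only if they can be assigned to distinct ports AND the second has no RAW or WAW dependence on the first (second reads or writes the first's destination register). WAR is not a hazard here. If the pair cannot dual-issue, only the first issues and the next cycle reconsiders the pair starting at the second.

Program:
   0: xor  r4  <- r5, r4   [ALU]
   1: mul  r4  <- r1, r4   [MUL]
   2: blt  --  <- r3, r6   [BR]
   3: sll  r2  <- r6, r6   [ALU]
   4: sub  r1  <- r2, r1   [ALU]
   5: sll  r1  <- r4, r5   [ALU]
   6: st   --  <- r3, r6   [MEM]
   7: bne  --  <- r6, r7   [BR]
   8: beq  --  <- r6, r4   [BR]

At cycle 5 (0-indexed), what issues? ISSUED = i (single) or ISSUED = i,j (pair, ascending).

0. xor @i0  | RAW+WAW r4
1. mul;blt @i1&i2  | dual
2. sll @i3  | RAW r2
3. sub @i4  | WAW r1
4. sll;st @i5&i6  | dual
5. bne @i7  | no-port BR/BR
6. beq @i8  | tail

ISSUED = 7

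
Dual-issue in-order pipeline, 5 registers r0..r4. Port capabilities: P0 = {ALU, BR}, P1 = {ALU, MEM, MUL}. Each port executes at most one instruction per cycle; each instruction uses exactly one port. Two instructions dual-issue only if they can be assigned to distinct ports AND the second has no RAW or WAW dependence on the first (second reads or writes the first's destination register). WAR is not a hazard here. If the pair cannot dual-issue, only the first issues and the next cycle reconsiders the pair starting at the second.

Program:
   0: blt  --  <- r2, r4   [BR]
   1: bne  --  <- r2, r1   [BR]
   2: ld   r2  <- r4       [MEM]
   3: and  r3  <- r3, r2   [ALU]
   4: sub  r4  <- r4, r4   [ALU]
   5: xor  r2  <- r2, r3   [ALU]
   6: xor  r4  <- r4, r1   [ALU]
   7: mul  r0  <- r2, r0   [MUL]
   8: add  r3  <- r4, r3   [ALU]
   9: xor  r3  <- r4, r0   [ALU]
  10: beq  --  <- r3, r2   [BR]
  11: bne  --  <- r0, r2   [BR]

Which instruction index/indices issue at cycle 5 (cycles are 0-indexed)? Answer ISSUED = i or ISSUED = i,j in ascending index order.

ISSUED = 9

#0 head=0: blt.BR i0 no-port BR/BR
#1 head=1: bne.BR+ld.MEM i1&i2 pair
#2 head=3: and.ALU+sub.ALU i3&i4 pair
#3 head=5: xor.ALU+xor.ALU i5&i6 pair
#4 head=7: mul.MUL+add.ALU i7&i8 pair
#5 head=9: xor.ALU i9 RAW r3
#6 head=10: beq.BR i10 no-port BR/BR
#7 head=11: bne.BR i11 tail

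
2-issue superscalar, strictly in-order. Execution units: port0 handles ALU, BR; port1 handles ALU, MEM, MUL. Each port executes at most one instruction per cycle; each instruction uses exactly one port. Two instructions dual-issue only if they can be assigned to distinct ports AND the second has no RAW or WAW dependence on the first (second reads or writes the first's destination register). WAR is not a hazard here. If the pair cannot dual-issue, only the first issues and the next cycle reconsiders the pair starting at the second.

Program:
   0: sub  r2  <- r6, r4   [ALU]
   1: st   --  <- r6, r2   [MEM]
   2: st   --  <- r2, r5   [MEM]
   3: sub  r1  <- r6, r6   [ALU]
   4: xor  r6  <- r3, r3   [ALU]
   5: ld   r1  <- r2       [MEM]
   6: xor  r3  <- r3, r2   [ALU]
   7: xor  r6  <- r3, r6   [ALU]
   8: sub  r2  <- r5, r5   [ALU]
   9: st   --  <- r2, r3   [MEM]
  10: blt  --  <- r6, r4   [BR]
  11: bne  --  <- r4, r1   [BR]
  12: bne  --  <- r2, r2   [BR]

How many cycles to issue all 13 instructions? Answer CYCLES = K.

  cy0 -> i0 (sub) RAW r2
  cy1 -> i1 (st) no-port MEM/MEM
  cy2 -> i2&i3 (st+sub) 2-wide
  cy3 -> i4&i5 (xor+ld) 2-wide
  cy4 -> i6 (xor) RAW r3
  cy5 -> i7&i8 (xor+sub) 2-wide
  cy6 -> i9&i10 (st+blt) 2-wide
  cy7 -> i11 (bne) no-port BR/BR
  cy8 -> i12 (bne) tail

CYCLES = 9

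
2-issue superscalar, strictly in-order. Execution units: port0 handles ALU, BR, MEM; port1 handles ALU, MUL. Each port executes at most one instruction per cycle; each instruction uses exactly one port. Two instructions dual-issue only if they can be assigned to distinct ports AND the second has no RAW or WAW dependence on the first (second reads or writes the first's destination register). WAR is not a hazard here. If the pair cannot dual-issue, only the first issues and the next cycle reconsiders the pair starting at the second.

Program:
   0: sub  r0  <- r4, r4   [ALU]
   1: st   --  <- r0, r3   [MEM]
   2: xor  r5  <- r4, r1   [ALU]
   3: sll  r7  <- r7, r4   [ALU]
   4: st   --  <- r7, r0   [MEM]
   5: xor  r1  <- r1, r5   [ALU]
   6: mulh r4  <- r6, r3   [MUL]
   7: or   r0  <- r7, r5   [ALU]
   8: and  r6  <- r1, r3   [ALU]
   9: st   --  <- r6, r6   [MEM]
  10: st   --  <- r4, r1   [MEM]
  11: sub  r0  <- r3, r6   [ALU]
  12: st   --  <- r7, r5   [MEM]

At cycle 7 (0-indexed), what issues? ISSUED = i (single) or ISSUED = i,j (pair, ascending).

ISSUED = 10,11

  cy0 -> i0 (sub) RAW r0
  cy1 -> i1,i2 (st xor) pair
  cy2 -> i3 (sll) RAW r7
  cy3 -> i4,i5 (st xor) pair
  cy4 -> i6,i7 (mulh or) pair
  cy5 -> i8 (and) RAW r6
  cy6 -> i9 (st) no-port MEM/MEM
  cy7 -> i10,i11 (st sub) pair
  cy8 -> i12 (st) tail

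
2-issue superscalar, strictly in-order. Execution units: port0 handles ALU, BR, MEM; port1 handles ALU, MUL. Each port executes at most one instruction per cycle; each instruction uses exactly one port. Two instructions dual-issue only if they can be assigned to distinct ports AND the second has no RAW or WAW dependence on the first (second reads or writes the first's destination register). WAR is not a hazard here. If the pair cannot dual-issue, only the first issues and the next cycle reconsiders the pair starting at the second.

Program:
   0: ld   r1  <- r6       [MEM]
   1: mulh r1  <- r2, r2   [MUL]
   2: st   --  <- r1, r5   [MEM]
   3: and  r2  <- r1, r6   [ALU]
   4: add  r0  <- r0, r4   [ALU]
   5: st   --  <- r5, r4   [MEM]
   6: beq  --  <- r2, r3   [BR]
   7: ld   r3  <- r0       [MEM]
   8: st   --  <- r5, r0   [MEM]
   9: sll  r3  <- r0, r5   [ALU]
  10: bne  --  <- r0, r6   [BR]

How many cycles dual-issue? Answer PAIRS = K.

PAIRS = 3

[0] i0  ld.MEM  -- WAW r1
[1] i1  mulh.MUL  -- RAW r1
[2] i2/i3  st.MEM/and.ALU  -- pair
[3] i4/i5  add.ALU/st.MEM  -- pair
[4] i6  beq.BR  -- no-port BR/MEM
[5] i7  ld.MEM  -- no-port MEM/MEM
[6] i8/i9  st.MEM/sll.ALU  -- pair
[7] i10  bne.BR  -- tail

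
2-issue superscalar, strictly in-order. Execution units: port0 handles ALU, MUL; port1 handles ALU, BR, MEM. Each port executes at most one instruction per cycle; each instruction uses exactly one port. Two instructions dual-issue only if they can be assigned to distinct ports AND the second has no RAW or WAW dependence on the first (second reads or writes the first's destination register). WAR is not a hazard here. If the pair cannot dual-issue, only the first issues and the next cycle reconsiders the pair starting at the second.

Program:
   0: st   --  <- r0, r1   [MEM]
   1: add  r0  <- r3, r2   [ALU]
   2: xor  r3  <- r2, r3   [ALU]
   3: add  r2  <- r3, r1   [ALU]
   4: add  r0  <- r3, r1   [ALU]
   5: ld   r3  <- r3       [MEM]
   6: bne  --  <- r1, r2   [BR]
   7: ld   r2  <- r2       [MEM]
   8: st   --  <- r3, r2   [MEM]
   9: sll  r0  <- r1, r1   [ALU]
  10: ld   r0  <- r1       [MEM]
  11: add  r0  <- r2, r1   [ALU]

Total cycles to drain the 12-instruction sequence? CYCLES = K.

CYCLES = 9

[0] i0,i1  st;add  -- 2-wide
[1] i2  xor  -- RAW r3
[2] i3,i4  add;add  -- 2-wide
[3] i5  ld  -- no-port MEM/BR
[4] i6  bne  -- no-port BR/MEM
[5] i7  ld  -- no-port MEM/MEM
[6] i8,i9  st;sll  -- 2-wide
[7] i10  ld  -- WAW r0
[8] i11  add  -- tail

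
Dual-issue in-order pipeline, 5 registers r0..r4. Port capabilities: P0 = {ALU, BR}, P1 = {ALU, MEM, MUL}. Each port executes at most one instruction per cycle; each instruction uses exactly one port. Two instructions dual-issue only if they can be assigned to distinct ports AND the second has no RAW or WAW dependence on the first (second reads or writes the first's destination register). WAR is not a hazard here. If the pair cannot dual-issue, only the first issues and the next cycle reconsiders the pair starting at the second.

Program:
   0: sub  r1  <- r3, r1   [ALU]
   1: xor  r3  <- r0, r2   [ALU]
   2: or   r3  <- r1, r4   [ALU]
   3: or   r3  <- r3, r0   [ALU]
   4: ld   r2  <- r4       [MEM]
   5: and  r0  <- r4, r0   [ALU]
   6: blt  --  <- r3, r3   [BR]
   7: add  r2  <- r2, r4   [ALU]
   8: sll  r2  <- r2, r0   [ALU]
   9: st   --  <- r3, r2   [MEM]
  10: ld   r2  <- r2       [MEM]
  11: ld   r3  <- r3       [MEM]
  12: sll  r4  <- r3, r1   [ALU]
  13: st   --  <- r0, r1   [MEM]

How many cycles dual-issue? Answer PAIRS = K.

PAIRS = 4

  cy0 -> i0/i1 (sub.ALU+xor.ALU) 2-wide
  cy1 -> i2 (or.ALU) RAW+WAW r3
  cy2 -> i3/i4 (or.ALU+ld.MEM) 2-wide
  cy3 -> i5/i6 (and.ALU+blt.BR) 2-wide
  cy4 -> i7 (add.ALU) RAW+WAW r2
  cy5 -> i8 (sll.ALU) RAW r2
  cy6 -> i9 (st.MEM) no-port MEM/MEM
  cy7 -> i10 (ld.MEM) no-port MEM/MEM
  cy8 -> i11 (ld.MEM) RAW r3
  cy9 -> i12/i13 (sll.ALU+st.MEM) 2-wide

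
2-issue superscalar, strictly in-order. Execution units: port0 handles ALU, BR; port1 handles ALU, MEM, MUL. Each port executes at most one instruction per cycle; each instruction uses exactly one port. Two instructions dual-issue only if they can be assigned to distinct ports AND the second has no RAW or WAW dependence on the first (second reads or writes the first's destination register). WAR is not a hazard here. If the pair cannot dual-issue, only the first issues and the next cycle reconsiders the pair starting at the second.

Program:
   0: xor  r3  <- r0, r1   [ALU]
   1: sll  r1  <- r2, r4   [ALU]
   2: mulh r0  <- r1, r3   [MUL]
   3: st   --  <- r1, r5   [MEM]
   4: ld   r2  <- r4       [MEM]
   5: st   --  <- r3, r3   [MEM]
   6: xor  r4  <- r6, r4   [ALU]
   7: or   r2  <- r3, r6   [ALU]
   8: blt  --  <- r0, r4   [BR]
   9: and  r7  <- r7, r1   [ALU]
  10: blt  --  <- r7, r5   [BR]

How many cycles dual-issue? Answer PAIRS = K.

[0] i0+i1  xor sll  -- 2-wide
[1] i2  mulh  -- no-port MUL/MEM
[2] i3  st  -- no-port MEM/MEM
[3] i4  ld  -- no-port MEM/MEM
[4] i5+i6  st xor  -- 2-wide
[5] i7+i8  or blt  -- 2-wide
[6] i9  and  -- RAW r7
[7] i10  blt  -- tail

PAIRS = 3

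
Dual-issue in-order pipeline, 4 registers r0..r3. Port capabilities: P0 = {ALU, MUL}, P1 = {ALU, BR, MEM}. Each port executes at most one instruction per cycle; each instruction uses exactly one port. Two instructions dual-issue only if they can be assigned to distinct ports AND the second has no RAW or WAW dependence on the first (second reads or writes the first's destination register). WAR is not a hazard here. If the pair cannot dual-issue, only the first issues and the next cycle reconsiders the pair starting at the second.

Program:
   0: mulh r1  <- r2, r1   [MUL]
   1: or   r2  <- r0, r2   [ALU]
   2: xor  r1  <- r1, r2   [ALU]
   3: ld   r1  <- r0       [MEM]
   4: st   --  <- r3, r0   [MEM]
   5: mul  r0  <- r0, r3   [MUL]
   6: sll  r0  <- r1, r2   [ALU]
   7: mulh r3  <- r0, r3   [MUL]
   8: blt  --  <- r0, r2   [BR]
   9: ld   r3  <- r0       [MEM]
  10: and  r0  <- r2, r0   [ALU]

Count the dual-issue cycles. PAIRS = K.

t=0 i0,i1:mulh+or ; pair
t=1 i2:xor ; WAW r1
t=2 i3:ld ; no-port MEM/MEM
t=3 i4,i5:st+mul ; pair
t=4 i6:sll ; RAW r0
t=5 i7,i8:mulh+blt ; pair
t=6 i9,i10:ld+and ; pair

PAIRS = 4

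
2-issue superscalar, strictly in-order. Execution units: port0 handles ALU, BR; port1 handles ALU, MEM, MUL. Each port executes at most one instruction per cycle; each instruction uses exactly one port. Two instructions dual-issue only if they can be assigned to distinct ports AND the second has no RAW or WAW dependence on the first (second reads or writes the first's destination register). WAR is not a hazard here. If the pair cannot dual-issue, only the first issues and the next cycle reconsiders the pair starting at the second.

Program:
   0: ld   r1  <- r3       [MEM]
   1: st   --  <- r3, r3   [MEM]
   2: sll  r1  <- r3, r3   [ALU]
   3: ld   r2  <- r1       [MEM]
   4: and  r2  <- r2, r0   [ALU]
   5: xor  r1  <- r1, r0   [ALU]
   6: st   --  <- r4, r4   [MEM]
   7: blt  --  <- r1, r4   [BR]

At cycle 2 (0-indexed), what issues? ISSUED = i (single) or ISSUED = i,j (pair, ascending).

ISSUED = 3

[0] i0  ld  -- no-port MEM/MEM
[1] i1/i2  st;sll  -- pair
[2] i3  ld  -- RAW+WAW r2
[3] i4/i5  and;xor  -- pair
[4] i6/i7  st;blt  -- pair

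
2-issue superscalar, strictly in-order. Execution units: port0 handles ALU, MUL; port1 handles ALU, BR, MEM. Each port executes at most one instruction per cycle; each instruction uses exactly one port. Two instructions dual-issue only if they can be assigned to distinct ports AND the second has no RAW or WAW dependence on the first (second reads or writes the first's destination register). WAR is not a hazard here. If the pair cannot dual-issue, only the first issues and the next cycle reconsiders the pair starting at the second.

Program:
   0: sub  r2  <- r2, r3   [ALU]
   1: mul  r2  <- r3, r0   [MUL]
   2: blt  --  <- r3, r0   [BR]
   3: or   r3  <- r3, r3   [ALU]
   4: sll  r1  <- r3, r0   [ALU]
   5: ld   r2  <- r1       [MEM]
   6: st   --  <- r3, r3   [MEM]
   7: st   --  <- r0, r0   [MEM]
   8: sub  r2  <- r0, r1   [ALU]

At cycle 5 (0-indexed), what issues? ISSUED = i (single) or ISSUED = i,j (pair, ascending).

t=0 i0:sub.ALU ; WAW r2
t=1 i1&i2:mul.MUL blt.BR ; 2-wide
t=2 i3:or.ALU ; RAW r3
t=3 i4:sll.ALU ; RAW r1
t=4 i5:ld.MEM ; no-port MEM/MEM
t=5 i6:st.MEM ; no-port MEM/MEM
t=6 i7&i8:st.MEM sub.ALU ; 2-wide

ISSUED = 6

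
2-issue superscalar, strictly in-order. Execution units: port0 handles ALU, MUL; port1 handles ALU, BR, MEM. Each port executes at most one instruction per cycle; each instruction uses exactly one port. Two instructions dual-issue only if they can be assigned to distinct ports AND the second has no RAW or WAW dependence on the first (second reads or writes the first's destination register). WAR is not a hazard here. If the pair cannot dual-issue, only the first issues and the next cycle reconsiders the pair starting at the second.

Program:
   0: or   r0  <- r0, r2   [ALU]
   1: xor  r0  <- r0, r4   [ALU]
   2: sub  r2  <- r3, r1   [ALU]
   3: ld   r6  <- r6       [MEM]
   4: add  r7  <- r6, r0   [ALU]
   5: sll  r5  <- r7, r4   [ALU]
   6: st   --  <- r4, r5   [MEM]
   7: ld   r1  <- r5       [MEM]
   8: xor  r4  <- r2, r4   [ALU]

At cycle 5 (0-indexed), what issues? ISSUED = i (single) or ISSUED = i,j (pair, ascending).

ISSUED = 6

  cy0 -> i0 (or.ALU) RAW+WAW r0
  cy1 -> i1&i2 (xor.ALU;sub.ALU) dual
  cy2 -> i3 (ld.MEM) RAW r6
  cy3 -> i4 (add.ALU) RAW r7
  cy4 -> i5 (sll.ALU) RAW r5
  cy5 -> i6 (st.MEM) no-port MEM/MEM
  cy6 -> i7&i8 (ld.MEM;xor.ALU) dual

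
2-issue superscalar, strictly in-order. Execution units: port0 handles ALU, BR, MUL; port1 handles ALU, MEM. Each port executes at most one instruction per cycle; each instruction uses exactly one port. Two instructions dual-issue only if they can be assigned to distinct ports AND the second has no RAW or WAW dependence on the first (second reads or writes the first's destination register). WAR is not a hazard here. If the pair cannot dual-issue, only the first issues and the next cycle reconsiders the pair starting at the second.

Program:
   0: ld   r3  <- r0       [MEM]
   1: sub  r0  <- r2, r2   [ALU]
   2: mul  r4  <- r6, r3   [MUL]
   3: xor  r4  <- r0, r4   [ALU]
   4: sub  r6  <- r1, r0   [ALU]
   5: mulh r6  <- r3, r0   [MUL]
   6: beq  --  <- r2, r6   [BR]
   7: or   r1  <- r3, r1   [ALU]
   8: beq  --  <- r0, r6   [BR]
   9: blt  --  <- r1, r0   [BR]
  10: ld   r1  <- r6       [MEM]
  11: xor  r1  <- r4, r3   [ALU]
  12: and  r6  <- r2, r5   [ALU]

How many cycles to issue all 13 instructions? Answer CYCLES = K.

#0 head=0: ld.MEM/sub.ALU i0+i1 2-wide
#1 head=2: mul.MUL i2 RAW+WAW r4
#2 head=3: xor.ALU/sub.ALU i3+i4 2-wide
#3 head=5: mulh.MUL i5 no-port MUL/BR
#4 head=6: beq.BR/or.ALU i6+i7 2-wide
#5 head=8: beq.BR i8 no-port BR/BR
#6 head=9: blt.BR/ld.MEM i9+i10 2-wide
#7 head=11: xor.ALU/and.ALU i11+i12 2-wide

CYCLES = 8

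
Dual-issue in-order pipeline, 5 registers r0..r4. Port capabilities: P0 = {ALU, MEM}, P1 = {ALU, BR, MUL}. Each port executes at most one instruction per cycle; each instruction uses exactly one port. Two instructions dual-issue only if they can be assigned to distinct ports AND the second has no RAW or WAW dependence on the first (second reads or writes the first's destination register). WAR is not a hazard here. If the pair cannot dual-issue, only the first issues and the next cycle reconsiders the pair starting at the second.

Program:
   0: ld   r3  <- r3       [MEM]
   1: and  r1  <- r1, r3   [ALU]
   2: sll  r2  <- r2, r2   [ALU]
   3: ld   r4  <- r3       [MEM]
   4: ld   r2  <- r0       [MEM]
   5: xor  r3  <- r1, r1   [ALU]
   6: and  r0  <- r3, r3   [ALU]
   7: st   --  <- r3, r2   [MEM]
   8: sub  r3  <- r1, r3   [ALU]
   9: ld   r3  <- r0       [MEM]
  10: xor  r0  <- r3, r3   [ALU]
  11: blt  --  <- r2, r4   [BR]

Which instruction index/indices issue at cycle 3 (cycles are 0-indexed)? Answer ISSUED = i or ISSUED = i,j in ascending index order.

c0: i0 ld.MEM  RAW r3
c1: i1+i2 and.ALU;sll.ALU  pair
c2: i3 ld.MEM  no-port MEM/MEM
c3: i4+i5 ld.MEM;xor.ALU  pair
c4: i6+i7 and.ALU;st.MEM  pair
c5: i8 sub.ALU  WAW r3
c6: i9 ld.MEM  RAW r3
c7: i10+i11 xor.ALU;blt.BR  pair

ISSUED = 4,5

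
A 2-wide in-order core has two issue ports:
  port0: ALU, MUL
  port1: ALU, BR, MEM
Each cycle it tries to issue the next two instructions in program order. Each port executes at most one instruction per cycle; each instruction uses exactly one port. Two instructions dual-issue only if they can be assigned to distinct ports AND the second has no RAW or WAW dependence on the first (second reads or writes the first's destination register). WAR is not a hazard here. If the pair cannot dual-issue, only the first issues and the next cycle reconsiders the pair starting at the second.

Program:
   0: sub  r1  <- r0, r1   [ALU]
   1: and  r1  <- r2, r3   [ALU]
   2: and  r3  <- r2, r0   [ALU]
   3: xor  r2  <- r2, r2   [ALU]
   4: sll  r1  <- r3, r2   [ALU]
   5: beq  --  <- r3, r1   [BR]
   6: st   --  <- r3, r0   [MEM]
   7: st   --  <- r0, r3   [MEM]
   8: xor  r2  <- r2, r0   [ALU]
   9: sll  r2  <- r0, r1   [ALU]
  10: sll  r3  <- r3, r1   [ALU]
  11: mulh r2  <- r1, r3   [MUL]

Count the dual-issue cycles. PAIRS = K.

  cy0 -> i0 (sub) WAW r1
  cy1 -> i1+i2 (and+and) 2-wide
  cy2 -> i3 (xor) RAW r2
  cy3 -> i4 (sll) RAW r1
  cy4 -> i5 (beq) no-port BR/MEM
  cy5 -> i6 (st) no-port MEM/MEM
  cy6 -> i7+i8 (st+xor) 2-wide
  cy7 -> i9+i10 (sll+sll) 2-wide
  cy8 -> i11 (mulh) tail

PAIRS = 3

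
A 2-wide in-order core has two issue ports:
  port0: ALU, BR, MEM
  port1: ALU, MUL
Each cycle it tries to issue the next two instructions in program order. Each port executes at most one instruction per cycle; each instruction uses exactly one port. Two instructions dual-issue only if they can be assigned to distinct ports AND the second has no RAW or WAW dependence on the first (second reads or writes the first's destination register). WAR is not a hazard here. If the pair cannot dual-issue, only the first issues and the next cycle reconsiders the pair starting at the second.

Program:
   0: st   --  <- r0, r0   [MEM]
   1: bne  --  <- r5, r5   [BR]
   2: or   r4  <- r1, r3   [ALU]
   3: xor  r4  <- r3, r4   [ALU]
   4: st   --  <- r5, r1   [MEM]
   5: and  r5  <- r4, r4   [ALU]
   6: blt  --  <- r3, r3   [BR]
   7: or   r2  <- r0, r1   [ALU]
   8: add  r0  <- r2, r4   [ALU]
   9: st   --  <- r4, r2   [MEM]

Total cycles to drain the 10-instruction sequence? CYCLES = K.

CYCLES = 6

#0 head=0: st.MEM i0 no-port MEM/BR
#1 head=1: bne.BR;or.ALU i1,i2 dual
#2 head=3: xor.ALU;st.MEM i3,i4 dual
#3 head=5: and.ALU;blt.BR i5,i6 dual
#4 head=7: or.ALU i7 RAW r2
#5 head=8: add.ALU;st.MEM i8,i9 dual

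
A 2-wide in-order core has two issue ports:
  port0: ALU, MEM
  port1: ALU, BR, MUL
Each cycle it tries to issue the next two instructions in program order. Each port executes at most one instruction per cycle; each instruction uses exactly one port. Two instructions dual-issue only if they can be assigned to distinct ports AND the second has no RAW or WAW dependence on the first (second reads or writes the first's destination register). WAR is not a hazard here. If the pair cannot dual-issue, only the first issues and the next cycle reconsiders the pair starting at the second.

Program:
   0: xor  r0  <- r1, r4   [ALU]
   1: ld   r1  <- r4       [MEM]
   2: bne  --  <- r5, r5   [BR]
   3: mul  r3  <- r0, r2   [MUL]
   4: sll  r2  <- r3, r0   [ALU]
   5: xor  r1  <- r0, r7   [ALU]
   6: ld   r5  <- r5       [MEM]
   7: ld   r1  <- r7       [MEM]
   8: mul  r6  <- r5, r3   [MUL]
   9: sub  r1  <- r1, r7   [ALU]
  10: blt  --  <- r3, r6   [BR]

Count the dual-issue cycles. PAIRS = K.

c0: i0/i1 xor.ALU/ld.MEM  2-wide
c1: i2 bne.BR  no-port BR/MUL
c2: i3 mul.MUL  RAW r3
c3: i4/i5 sll.ALU/xor.ALU  2-wide
c4: i6 ld.MEM  no-port MEM/MEM
c5: i7/i8 ld.MEM/mul.MUL  2-wide
c6: i9/i10 sub.ALU/blt.BR  2-wide

PAIRS = 4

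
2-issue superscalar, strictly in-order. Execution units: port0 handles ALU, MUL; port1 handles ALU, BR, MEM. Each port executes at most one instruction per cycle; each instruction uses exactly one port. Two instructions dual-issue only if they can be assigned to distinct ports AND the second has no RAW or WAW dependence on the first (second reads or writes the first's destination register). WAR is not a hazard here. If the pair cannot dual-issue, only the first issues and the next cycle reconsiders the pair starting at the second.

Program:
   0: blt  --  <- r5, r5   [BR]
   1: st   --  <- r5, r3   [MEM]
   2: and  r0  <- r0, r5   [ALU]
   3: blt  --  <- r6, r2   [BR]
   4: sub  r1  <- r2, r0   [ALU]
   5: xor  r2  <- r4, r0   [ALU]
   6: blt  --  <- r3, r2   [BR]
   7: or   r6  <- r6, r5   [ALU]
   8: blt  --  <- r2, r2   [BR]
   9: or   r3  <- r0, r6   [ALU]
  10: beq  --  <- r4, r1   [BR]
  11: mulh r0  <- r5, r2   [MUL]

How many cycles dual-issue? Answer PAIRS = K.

[0] i0  blt  -- no-port BR/MEM
[1] i1+i2  st+and  -- pair
[2] i3+i4  blt+sub  -- pair
[3] i5  xor  -- RAW r2
[4] i6+i7  blt+or  -- pair
[5] i8+i9  blt+or  -- pair
[6] i10+i11  beq+mulh  -- pair

PAIRS = 5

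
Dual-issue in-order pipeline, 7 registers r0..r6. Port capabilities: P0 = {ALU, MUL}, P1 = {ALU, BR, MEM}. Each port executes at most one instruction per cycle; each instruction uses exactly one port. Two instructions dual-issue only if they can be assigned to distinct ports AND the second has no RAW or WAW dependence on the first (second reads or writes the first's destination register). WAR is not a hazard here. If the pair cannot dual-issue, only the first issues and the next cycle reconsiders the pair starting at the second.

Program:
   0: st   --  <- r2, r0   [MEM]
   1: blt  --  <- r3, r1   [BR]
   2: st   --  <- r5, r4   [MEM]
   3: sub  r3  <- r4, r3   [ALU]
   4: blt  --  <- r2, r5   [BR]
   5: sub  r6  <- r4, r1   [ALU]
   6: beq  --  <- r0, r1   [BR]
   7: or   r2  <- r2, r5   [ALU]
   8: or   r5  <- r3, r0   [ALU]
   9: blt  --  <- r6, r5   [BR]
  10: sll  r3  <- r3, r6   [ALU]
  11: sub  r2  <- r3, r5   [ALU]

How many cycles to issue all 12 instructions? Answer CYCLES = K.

CYCLES = 8

0. st.MEM @i0  | no-port MEM/BR
1. blt.BR @i1  | no-port BR/MEM
2. st.MEM+sub.ALU @i2&i3  | pair
3. blt.BR+sub.ALU @i4&i5  | pair
4. beq.BR+or.ALU @i6&i7  | pair
5. or.ALU @i8  | RAW r5
6. blt.BR+sll.ALU @i9&i10  | pair
7. sub.ALU @i11  | tail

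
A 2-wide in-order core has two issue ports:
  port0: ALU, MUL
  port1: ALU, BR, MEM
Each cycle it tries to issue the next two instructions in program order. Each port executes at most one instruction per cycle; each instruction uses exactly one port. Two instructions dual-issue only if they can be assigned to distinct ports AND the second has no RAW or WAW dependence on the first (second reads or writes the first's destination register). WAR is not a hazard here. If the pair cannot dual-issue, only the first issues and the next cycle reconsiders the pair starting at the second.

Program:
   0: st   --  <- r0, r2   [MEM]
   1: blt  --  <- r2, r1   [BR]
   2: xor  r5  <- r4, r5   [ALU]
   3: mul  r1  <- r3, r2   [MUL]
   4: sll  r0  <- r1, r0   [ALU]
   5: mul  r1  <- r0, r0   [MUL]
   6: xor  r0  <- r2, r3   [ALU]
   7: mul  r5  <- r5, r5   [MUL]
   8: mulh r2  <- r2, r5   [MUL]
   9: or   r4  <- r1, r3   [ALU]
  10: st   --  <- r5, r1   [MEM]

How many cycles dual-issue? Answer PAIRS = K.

c0: i0 st  no-port MEM/BR
c1: i1+i2 blt/xor  dual
c2: i3 mul  RAW r1
c3: i4 sll  RAW r0
c4: i5+i6 mul/xor  dual
c5: i7 mul  no-port MUL/MUL
c6: i8+i9 mulh/or  dual
c7: i10 st  tail

PAIRS = 3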